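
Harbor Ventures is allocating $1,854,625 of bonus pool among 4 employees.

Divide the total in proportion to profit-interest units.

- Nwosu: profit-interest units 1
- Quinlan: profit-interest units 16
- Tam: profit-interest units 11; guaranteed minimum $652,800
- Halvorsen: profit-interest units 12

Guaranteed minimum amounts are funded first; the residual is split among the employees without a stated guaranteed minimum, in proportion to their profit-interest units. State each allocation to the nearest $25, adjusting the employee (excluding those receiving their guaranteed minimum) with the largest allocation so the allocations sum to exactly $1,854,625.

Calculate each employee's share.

Nwosu: $41,450 · Quinlan: $663,075 · Tam: $652,800 · Halvorsen: $497,300

Fund the minimums — Tam $652,800. Balance $1,201,825.
Balance split over remaining profit-interest units 29: Nwosu 41,442.24 → $41,450; Quinlan 663,075.86 → $663,075; Halvorsen 497,306.90 → $497,300.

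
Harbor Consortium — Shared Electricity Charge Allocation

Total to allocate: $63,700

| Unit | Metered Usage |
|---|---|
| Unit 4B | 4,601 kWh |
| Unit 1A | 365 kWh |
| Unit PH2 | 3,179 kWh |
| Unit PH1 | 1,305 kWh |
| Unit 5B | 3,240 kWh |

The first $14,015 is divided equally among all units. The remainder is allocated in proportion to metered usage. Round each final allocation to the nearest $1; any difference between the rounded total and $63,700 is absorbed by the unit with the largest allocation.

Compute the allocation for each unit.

Unit 4B: $20,817 · Unit 1A: $4,232 · Unit PH2: $15,250 · Unit PH1: $7,912 · Unit 5B: $15,489

First tranche $14,015 split equally: $2,803 each.
Remainder $49,685 by metered usage (total 12,690): Unit 4B 18,014.24 → $18,014; Unit 1A 1,429.08 → $1,429; Unit PH2 12,446.70 → $12,447; Unit PH1 5,109.45 → $5,109; Unit 5B 12,685.53 → $12,686.
Totals: Unit 4B $2,803 + $18,014 = $20,817; Unit 1A $2,803 + $1,429 = $4,232; Unit PH2 $2,803 + $12,447 = $15,250; Unit PH1 $2,803 + $5,109 = $7,912; Unit 5B $2,803 + $12,686 = $15,489.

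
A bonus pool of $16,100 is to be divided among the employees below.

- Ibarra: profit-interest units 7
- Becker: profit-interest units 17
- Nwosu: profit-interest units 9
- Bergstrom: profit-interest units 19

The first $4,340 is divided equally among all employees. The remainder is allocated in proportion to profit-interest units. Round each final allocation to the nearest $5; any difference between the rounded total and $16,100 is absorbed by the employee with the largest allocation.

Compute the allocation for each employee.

$4,340 shared equally gives $1,085 per employee.
Remainder $11,760 by profit-interest units (total 52): Ibarra 1,583.08 → $1,585; Becker 3,844.62 → $3,845; Nwosu 2,035.38 → $2,035; Bergstrom 4,296.92 → $4,295.
Totals: Ibarra $1,085 + $1,585 = $2,670; Becker $1,085 + $3,845 = $4,930; Nwosu $1,085 + $2,035 = $3,120; Bergstrom $1,085 + $4,295 = $5,380.

Ibarra: $2,670 | Becker: $4,930 | Nwosu: $3,120 | Bergstrom: $5,380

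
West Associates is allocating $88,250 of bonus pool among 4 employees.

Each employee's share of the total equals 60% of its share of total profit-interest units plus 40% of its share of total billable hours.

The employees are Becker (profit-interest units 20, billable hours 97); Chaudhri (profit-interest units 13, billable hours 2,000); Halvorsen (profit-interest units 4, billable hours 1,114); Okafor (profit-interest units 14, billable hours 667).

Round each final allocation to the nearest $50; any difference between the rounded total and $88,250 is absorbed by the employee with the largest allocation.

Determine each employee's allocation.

Totals — profit-interest units 51, billable hours 3,878.
Composite weights (60% profit-interest units + 40% billable hours): Becker 0.2453; Chaudhri 0.3592; Halvorsen 0.1620; Okafor 0.2335.
Raw shares: Becker 21,647.66; Chaudhri 31,702.32; Halvorsen 14,293.27; Okafor 20,606.75.
After rounding ($50): Becker $21,650; Chaudhri $31,700; Halvorsen $14,300; Okafor $20,600. Sum = $88,250.
No rounding difference to absorb.

Becker: $21,650 | Chaudhri: $31,700 | Halvorsen: $14,300 | Okafor: $20,600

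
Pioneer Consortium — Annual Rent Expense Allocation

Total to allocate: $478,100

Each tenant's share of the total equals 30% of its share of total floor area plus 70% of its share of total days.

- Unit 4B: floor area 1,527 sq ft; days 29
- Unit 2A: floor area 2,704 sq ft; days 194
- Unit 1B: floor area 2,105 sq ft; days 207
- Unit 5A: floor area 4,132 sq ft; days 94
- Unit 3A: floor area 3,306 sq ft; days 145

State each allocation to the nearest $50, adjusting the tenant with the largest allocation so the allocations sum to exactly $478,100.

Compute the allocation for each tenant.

Unit 4B: $30,400 | Unit 2A: $125,200 | Unit 1B: $125,500 | Unit 5A: $90,050 | Unit 3A: $106,950

Floor area total 13,774; days total 669.
Blended shares (30% floor area + 70% days): Unit 4B 0.0636; Unit 2A 0.2619; Unit 1B 0.2624; Unit 5A 0.1884; Unit 3A 0.2237.
Pro-rata amounts: Unit 4B 30,408.17; Unit 2A 125,206.31; Unit 1B 125,472.17; Unit 5A 90,050.80; Unit 3A 106,962.55.
After rounding ($50): Unit 4B $30,400; Unit 2A $125,200; Unit 1B $125,450; Unit 5A $90,050; Unit 3A $106,950. Sum = $478,050.
Difference $478,100 − $478,050 = +$50 applied to largest allocation (Unit 1B): Unit 1B becomes $125,500.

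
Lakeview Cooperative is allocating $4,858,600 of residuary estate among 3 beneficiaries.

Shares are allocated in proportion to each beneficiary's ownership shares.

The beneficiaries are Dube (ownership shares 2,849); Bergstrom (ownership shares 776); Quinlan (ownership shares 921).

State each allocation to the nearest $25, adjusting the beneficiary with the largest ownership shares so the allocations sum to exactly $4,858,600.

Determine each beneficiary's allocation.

Ownership shares total: 4,546.
Pro-rata amounts: Dube 2,849/4,546 × $4,858,600 = 3,044,907.92; Bergstrom 776/4,546 × $4,858,600 = 829,360.67; Quinlan 921/4,546 × $4,858,600 = 984,331.41.
At nearest $25: Dube $3,044,900; Bergstrom $829,350; Quinlan $984,325. Sum = $4,858,575.
Difference $4,858,600 − $4,858,575 = +$25 applied to largest ownership shares (Dube): Dube becomes $3,044,925.

Dube: $3,044,925 | Bergstrom: $829,350 | Quinlan: $984,325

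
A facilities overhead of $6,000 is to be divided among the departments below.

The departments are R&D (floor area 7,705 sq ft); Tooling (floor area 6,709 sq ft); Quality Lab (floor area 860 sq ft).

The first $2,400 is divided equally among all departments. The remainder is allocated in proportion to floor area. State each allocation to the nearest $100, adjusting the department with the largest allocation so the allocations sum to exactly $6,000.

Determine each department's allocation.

R&D: $2,600 · Tooling: $2,400 · Quality Lab: $1,000

First tranche $2,400 split equally: $800 each.
Remainder $3,600 by floor area (total 15,274): R&D 1,816.03 → $1,800; Tooling 1,581.28 → $1,600; Quality Lab 202.70 → $200.
Totals: R&D $800 + $1,800 = $2,600; Tooling $800 + $1,600 = $2,400; Quality Lab $800 + $200 = $1,000.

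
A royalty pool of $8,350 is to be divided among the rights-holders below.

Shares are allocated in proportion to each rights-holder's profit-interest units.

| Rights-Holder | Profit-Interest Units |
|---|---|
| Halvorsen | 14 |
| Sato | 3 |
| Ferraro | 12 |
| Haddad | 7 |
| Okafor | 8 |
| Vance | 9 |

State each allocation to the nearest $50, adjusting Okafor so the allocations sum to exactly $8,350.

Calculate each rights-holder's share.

Halvorsen: $2,200 · Sato: $450 · Ferraro: $1,900 · Haddad: $1,100 · Okafor: $1,300 · Vance: $1,400

Total profit-interest units = 53.
Raw shares: Halvorsen 14/53 × $8,350 = 2,205.66; Sato 3/53 × $8,350 = 472.64; Ferraro 12/53 × $8,350 = 1,890.57; Haddad 7/53 × $8,350 = 1,102.83; Okafor 8/53 × $8,350 = 1,260.38; Vance 9/53 × $8,350 = 1,417.92.
Rounded to nearest $50: Halvorsen $2,200; Sato $450; Ferraro $1,900; Haddad $1,100; Okafor $1,250; Vance $1,400. Sum = $8,300.
Difference $8,350 − $8,300 = +$50 applied to Okafor: Okafor becomes $1,300.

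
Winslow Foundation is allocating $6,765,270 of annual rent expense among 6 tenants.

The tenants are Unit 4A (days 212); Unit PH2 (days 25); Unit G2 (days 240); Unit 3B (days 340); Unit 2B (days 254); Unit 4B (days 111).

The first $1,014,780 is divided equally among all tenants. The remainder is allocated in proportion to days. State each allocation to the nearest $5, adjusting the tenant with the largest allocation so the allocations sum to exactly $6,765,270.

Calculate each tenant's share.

Unit 4A: $1,200,520 | Unit PH2: $290,755 | Unit G2: $1,336,740 | Unit 3B: $1,823,250 | Unit 2B: $1,404,855 | Unit 4B: $709,150

$1,014,780 shared equally gives $169,130 per tenant.
Remainder $5,750,490 by days (total 1,182): Unit 4A 1,031,390.76 → $1,031,390; Unit PH2 121,626.27 → $121,625; Unit G2 1,167,612.18 → $1,167,610; Unit 3B 1,654,117.26 → $1,654,115; Unit 2B 1,235,722.89 → $1,235,725; Unit 4B 540,020.63 → $540,020.
Rounding difference +$5 on remainder applied to Unit 3B.
Totals: Unit 4A $169,130 + $1,031,390 = $1,200,520; Unit PH2 $169,130 + $121,625 = $290,755; Unit G2 $169,130 + $1,167,610 = $1,336,740; Unit 3B $169,130 + $1,654,120 = $1,823,250; Unit 2B $169,130 + $1,235,725 = $1,404,855; Unit 4B $169,130 + $540,020 = $709,150.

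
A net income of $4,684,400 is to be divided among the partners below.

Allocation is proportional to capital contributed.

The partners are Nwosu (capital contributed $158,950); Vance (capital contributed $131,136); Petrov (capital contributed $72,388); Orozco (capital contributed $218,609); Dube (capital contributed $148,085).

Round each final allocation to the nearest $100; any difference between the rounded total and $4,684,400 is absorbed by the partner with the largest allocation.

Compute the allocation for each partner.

Combined capital contributed = 729,168.
Proportional shares: Nwosu 158,950/729,168 × $4,684,400 = 1,021,143.80; Vance 131,136/729,168 × $4,684,400 = 842,458.09; Petrov 72,388/729,168 × $4,684,400 = 465,042.83; Orozco 218,609/729,168 × $4,684,400 = 1,404,411.60; Dube 148,085/729,168 × $4,684,400 = 951,343.69.
After rounding ($100): Nwosu $1,021,100; Vance $842,500; Petrov $465,000; Orozco $1,404,400; Dube $951,300. Sum = $4,684,300.
Difference $4,684,400 − $4,684,300 = +$100 applied to largest allocation (Orozco): Orozco becomes $1,404,500.

Nwosu: $1,021,100 · Vance: $842,500 · Petrov: $465,000 · Orozco: $1,404,500 · Dube: $951,300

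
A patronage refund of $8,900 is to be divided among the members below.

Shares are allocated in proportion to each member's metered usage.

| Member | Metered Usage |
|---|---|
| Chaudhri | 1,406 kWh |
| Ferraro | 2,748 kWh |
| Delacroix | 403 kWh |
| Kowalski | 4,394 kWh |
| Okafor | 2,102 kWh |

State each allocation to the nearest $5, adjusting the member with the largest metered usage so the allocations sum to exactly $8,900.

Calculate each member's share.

Metered usage total: 11,053.
Raw shares: Chaudhri 1,406/11,053 × $8,900 = 1,132.13; Ferraro 2,748/11,053 × $8,900 = 2,212.72; Delacroix 403/11,053 × $8,900 = 324.50; Kowalski 4,394/11,053 × $8,900 = 3,538.10; Okafor 2,102/11,053 × $8,900 = 1,692.55.
After rounding ($5): Chaudhri $1,130; Ferraro $2,215; Delacroix $325; Kowalski $3,540; Okafor $1,695. Sum = $8,905.
Difference $8,900 − $8,905 = −$5 applied to largest metered usage (Kowalski): Kowalski becomes $3,535.

Chaudhri: $1,130 · Ferraro: $2,215 · Delacroix: $325 · Kowalski: $3,535 · Okafor: $1,695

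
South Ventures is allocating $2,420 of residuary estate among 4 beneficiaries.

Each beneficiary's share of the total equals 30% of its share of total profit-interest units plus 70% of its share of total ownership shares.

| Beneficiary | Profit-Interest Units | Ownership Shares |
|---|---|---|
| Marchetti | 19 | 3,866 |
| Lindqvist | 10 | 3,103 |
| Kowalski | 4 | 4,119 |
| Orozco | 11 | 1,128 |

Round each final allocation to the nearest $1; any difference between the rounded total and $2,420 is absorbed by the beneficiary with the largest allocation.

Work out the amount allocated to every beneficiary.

Marchetti: $850 | Lindqvist: $595 | Kowalski: $637 | Orozco: $338

Totals — profit-interest units 44, ownership shares 12,216.
Blended shares (30% profit-interest units + 70% ownership shares): Marchetti 0.3511; Lindqvist 0.2460; Kowalski 0.2633; Orozco 0.1396.
Raw shares: Marchetti 849.60; Lindqvist 595.29; Kowalski 637.18; Orozco 337.92.
Rounded to nearest $1: Marchetti $850; Lindqvist $595; Kowalski $637; Orozco $338. Sum = $2,420.
Rounded total matches; no reconciliation needed.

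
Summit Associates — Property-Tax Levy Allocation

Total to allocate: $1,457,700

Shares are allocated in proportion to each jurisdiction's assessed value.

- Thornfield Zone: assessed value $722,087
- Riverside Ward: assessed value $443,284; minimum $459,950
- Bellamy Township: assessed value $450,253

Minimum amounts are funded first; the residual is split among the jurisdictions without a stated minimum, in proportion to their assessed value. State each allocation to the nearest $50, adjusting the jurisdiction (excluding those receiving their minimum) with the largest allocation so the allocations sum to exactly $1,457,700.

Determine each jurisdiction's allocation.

Thornfield Zone: $614,550 | Riverside Ward: $459,950 | Bellamy Township: $383,200

Guaranteed amounts: Riverside Ward $459,950. Balance $997,750.
Balance split over remaining assessed value 1,172,340: Thornfield Zone 614,550.65 → $614,550; Bellamy Township 383,199.35 → $383,200.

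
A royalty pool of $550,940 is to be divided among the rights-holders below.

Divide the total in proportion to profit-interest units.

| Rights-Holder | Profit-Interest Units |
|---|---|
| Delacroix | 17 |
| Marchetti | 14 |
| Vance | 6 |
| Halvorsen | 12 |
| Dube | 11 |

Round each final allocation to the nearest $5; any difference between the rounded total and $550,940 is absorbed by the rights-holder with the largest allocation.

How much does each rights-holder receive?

Sum of profit-interest units: 60.
Unrounded shares: Delacroix 17/60 × $550,940 = 156,099.67; Marchetti 14/60 × $550,940 = 128,552.67; Vance 6/60 × $550,940 = 55,094.00; Halvorsen 12/60 × $550,940 = 110,188.00; Dube 11/60 × $550,940 = 101,005.67.
At nearest $5: Delacroix $156,100; Marchetti $128,555; Vance $55,095; Halvorsen $110,190; Dube $101,005. Sum = $550,945.
Difference $550,940 − $550,945 = −$5 applied to largest allocation (Delacroix): Delacroix becomes $156,095.

Delacroix: $156,095 · Marchetti: $128,555 · Vance: $55,095 · Halvorsen: $110,190 · Dube: $101,005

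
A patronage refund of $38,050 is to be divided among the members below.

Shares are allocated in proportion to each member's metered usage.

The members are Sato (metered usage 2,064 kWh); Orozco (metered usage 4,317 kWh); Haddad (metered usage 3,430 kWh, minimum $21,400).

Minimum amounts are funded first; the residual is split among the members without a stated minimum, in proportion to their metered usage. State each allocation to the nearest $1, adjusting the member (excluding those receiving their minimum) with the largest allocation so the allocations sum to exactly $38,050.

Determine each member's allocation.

Guaranteed amounts: Haddad $21,400. Remaining pool $16,650.
Remaining pool split over remaining metered usage 6,381: Sato 5,385.61 → $5,386; Orozco 11,264.39 → $11,264.

Sato: $5,386 | Orozco: $11,264 | Haddad: $21,400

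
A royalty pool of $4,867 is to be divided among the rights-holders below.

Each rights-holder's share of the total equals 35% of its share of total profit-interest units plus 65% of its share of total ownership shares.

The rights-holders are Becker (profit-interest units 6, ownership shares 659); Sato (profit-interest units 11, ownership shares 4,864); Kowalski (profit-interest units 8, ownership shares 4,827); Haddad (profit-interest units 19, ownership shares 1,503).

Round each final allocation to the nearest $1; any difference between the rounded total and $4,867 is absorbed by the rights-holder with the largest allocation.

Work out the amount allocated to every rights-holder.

Becker: $408 | Sato: $1,724 | Kowalski: $1,598 | Haddad: $1,137

Totals — profit-interest units 44, ownership shares 11,853.
Blended shares (35% profit-interest units + 65% ownership shares): Becker 0.0839; Sato 0.3542; Kowalski 0.3283; Haddad 0.2336.
Unrounded shares: Becker 408.17; Sato 1,724.06; Kowalski 1,598.04; Haddad 1,136.73.
At nearest $1: Becker $408; Sato $1,724; Kowalski $1,598; Haddad $1,137. Sum = $4,867.
Sum already equals the total — no adjustment.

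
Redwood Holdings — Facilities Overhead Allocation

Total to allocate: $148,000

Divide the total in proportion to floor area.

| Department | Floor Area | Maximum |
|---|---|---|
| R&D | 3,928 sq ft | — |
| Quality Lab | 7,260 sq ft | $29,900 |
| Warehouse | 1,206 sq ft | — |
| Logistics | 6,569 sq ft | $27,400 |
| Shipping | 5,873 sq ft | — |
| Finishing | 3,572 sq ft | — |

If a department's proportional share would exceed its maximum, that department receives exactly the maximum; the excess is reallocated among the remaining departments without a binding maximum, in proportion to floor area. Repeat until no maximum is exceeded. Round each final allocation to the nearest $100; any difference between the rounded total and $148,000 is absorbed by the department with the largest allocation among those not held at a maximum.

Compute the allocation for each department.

R&D: $24,400 | Quality Lab: $29,900 | Warehouse: $7,500 | Logistics: $27,400 | Shipping: $36,600 | Finishing: $22,200

Floor area total: 28,408.
Proportional shares (ignoring caps): R&D 20,464.09; Quality Lab 37,823.15; Warehouse 6,283.02; Logistics 34,223.18; Shipping 30,597.16; Finishing 18,609.41.
Held at cap: Quality Lab ($29,900), Logistics ($27,400); remaining pool $90,700 reallocated over remaining floor area 14,579.
Redistributed shares: R&D 24,437.18 → $24,400; Warehouse 7,502.86 → $7,500; Shipping 36,537.56 → $36,500; Finishing 22,222.40 → $22,200.
Rounding difference +$100 applied to Shipping → $36,600.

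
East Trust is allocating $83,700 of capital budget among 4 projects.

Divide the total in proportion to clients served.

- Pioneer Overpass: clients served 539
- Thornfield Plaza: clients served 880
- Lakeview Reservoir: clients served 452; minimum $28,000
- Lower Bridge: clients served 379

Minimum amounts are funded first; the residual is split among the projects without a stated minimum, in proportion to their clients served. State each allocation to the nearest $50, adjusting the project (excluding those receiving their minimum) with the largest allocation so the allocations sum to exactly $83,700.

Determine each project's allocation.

Guaranteed amounts: Lakeview Reservoir $28,000. Balance $55,700.
Balance split over remaining clients served 1,798: Pioneer Overpass 16,697.61 → $16,700; Thornfield Plaza 27,261.40 → $27,250; Lower Bridge 11,740.99 → $11,750.

Pioneer Overpass: $16,700 · Thornfield Plaza: $27,250 · Lakeview Reservoir: $28,000 · Lower Bridge: $11,750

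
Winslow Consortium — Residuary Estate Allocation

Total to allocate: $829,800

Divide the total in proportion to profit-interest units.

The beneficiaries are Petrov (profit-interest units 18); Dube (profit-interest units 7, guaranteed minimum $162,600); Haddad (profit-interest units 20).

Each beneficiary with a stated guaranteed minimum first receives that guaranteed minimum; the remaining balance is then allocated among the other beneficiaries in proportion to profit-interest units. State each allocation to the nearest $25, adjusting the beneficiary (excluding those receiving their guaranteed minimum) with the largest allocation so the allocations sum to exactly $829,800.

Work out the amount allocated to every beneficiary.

Petrov: $316,050 | Dube: $162,600 | Haddad: $351,150

Guaranteed amounts: Dube $162,600. Residual $667,200.
Residual split over remaining profit-interest units 38: Petrov 316,042.11 → $316,050; Haddad 351,157.89 → $351,150.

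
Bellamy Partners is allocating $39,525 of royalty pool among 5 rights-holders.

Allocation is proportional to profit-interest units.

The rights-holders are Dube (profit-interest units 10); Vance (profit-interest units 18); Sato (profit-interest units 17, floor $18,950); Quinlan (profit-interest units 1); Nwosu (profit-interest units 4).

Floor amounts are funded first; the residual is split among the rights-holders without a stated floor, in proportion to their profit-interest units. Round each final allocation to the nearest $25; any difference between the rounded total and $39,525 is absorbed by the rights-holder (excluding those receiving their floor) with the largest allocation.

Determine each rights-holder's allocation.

Dube: $6,225 · Vance: $11,225 · Sato: $18,950 · Quinlan: $625 · Nwosu: $2,500

Fund the minimums — Sato $18,950. Residual $20,575.
Residual split over remaining profit-interest units 33: Dube 6,234.85 → $6,225; Vance 11,222.73 → $11,225; Quinlan 623.48 → $625; Nwosu 2,493.94 → $2,500.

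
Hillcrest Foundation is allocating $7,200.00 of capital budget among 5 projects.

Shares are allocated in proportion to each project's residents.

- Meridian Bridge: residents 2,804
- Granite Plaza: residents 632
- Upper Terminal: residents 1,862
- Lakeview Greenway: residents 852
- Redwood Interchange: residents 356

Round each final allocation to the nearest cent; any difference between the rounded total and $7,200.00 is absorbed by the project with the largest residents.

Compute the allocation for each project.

Sum of residents: 2,804 + 632 + 1,862 + 852 + 356 = 6,506.
Raw shares: Meridian Bridge 3,103.1048; Granite Plaza 699.4159; Upper Terminal 2,060.6210; Lakeview Greenway 942.8835; Redwood Interchange 393.9748.
After rounding (cent): Meridian Bridge $3,103.10; Granite Plaza $699.42; Upper Terminal $2,060.62; Lakeview Greenway $942.88; Redwood Interchange $393.97. Sum = $7,199.99.
Difference $7,200.00 − $7,199.99 = +$0.01 applied to largest residents (Meridian Bridge): Meridian Bridge becomes $3,103.11.

Meridian Bridge: $3,103.11 · Granite Plaza: $699.42 · Upper Terminal: $2,060.62 · Lakeview Greenway: $942.88 · Redwood Interchange: $393.97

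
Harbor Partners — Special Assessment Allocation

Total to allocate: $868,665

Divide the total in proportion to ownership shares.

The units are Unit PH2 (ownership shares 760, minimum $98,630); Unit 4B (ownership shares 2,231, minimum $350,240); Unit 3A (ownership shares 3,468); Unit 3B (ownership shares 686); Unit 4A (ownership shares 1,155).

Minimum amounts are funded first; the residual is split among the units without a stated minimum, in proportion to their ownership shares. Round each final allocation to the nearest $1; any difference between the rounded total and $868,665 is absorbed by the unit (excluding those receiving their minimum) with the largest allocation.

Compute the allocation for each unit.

Guaranteed amounts: Unit PH2 $98,630; Unit 4B $350,240. Balance $419,795.
Balance split over remaining ownership shares 5,309: Unit 3A 274,222.84 → $274,223; Unit 3B 54,243.62 → $54,244; Unit 4A 91,328.54 → $91,329.
Rounding difference −$1 applied to Unit 3A → $274,222.

Unit PH2: $98,630; Unit 4B: $350,240; Unit 3A: $274,222; Unit 3B: $54,244; Unit 4A: $91,329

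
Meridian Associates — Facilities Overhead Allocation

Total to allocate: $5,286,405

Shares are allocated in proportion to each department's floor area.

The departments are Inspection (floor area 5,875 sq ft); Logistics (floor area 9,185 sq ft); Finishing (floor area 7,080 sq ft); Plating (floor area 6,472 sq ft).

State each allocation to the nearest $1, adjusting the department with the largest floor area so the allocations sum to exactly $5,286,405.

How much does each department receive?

Floor area total: 5,875 + 9,185 + 7,080 + 6,472 = 28,612.
Raw shares: Inspection 1,085,475.65; Logistics 1,697,037.25; Finishing 1,308,113.64; Plating 1,195,778.46.
At nearest $1: Inspection $1,085,476; Logistics $1,697,037; Finishing $1,308,114; Plating $1,195,778. Sum = $5,286,405.
Sum already equals the total — no adjustment.

Inspection: $1,085,476; Logistics: $1,697,037; Finishing: $1,308,114; Plating: $1,195,778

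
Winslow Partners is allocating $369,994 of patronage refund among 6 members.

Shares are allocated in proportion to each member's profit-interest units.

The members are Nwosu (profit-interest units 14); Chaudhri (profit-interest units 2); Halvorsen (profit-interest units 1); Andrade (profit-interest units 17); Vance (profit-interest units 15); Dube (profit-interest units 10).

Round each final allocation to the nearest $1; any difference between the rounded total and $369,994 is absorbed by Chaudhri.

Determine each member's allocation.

Sum of profit-interest units: 59.
Proportional shares: Nwosu 14/59 × $369,994 = 87,795.19; Chaudhri 2/59 × $369,994 = 12,542.17; Halvorsen 1/59 × $369,994 = 6,271.08; Andrade 17/59 × $369,994 = 106,608.44; Vance 15/59 × $369,994 = 94,066.27; Dube 10/59 × $369,994 = 62,710.85.
At nearest $1: Nwosu $87,795; Chaudhri $12,542; Halvorsen $6,271; Andrade $106,608; Vance $94,066; Dube $62,711. Sum = $369,993.
Difference $369,994 − $369,993 = +$1 applied to Chaudhri: Chaudhri becomes $12,543.

Nwosu: $87,795 · Chaudhri: $12,543 · Halvorsen: $6,271 · Andrade: $106,608 · Vance: $94,066 · Dube: $62,711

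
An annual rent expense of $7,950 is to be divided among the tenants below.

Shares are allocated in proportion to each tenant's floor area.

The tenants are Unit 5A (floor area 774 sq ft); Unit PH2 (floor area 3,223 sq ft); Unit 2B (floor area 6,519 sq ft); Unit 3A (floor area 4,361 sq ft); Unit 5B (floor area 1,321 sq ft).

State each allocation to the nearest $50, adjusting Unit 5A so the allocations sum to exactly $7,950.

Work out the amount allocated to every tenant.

Sum of floor area: 16,198.
Proportional shares: Unit 5A 774/16,198 × $7,950 = 379.88; Unit PH2 3,223/16,198 × $7,950 = 1,581.85; Unit 2B 6,519/16,198 × $7,950 = 3,199.53; Unit 3A 4,361/16,198 × $7,950 = 2,140.38; Unit 5B 1,321/16,198 × $7,950 = 648.35.
After rounding ($50): Unit 5A $400; Unit PH2 $1,600; Unit 2B $3,200; Unit 3A $2,150; Unit 5B $650. Sum = $8,000.
Difference $7,950 − $8,000 = −$50 applied to Unit 5A: Unit 5A becomes $350.

Unit 5A: $350 · Unit PH2: $1,600 · Unit 2B: $3,200 · Unit 3A: $2,150 · Unit 5B: $650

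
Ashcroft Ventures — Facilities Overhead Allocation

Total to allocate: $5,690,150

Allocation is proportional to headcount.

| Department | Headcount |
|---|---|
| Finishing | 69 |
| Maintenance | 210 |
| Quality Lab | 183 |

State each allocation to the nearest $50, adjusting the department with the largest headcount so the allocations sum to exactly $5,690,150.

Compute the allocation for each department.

Finishing: $849,850 · Maintenance: $2,586,400 · Quality Lab: $2,253,900

Headcount total: 69 + 210 + 183 = 462.
Unrounded shares: Finishing 849,827.60; Maintenance 2,586,431.82; Quality Lab 2,253,890.58.
Rounded to nearest $50: Finishing $849,850; Maintenance $2,586,450; Quality Lab $2,253,900. Sum = $5,690,200.
Difference $5,690,150 − $5,690,200 = −$50 applied to largest headcount (Maintenance): Maintenance becomes $2,586,400.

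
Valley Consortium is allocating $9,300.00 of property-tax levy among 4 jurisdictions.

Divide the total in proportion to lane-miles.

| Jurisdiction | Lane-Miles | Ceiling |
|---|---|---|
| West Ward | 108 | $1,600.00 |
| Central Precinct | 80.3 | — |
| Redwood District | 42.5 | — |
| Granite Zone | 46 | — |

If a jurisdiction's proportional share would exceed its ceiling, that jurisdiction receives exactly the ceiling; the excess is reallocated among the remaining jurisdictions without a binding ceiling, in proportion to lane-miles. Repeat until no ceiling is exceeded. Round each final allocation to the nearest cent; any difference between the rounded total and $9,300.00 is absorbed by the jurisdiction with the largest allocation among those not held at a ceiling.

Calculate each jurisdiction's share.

Lane-miles total: 276.8.
Pro-rata shares before constraints: West Ward 3,628.6127; Central Precinct 2,697.9408; Redwood District 1,427.9263; Granite Zone 1,545.5202.
Held at cap: West Ward ($1,600.00); balance $7,700.00 reallocated over remaining lane-miles 168.8.
Remaining shares: Central Precinct 3,662.9739 → $3,662.97; Redwood District 1,938.6848 → $1,938.68; Granite Zone 2,098.3412 → $2,098.34.
Rounding difference +$0.01 applied to Central Precinct → $3,662.98.

West Ward: $1,600.00 | Central Precinct: $3,662.98 | Redwood District: $1,938.68 | Granite Zone: $2,098.34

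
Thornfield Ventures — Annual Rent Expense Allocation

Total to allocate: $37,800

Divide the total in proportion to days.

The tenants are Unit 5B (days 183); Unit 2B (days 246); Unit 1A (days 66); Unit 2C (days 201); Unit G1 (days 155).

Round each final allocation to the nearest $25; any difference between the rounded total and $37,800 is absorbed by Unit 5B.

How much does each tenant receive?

Unit 5B: $8,150 | Unit 2B: $10,925 | Unit 1A: $2,925 | Unit 2C: $8,925 | Unit G1: $6,875

Total days = 851.
Raw shares: Unit 5B 183/851 × $37,800 = 8,128.55; Unit 2B 246/851 × $37,800 = 10,926.91; Unit 1A 66/851 × $37,800 = 2,931.61; Unit 2C 201/851 × $37,800 = 8,928.08; Unit G1 155/851 × $37,800 = 6,884.84.
After rounding ($25): Unit 5B $8,125; Unit 2B $10,925; Unit 1A $2,925; Unit 2C $8,925; Unit G1 $6,875. Sum = $37,775.
Difference $37,800 − $37,775 = +$25 applied to Unit 5B: Unit 5B becomes $8,150.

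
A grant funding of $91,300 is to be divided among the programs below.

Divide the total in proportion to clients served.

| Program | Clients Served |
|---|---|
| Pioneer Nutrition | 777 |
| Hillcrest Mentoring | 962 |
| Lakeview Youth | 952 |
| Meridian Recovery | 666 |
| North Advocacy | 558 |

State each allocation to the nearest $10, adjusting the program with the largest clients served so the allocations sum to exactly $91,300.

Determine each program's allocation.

Clients served total: 3,915.
Unrounded shares: Pioneer Nutrition 777/3,915 × $91,300 = 18,120.08; Hillcrest Mentoring 962/3,915 × $91,300 = 22,434.38; Lakeview Youth 952/3,915 × $91,300 = 22,201.17; Meridian Recovery 666/3,915 × $91,300 = 15,531.49; North Advocacy 558/3,915 × $91,300 = 13,012.87.
Rounded to nearest $10: Pioneer Nutrition $18,120; Hillcrest Mentoring $22,430; Lakeview Youth $22,200; Meridian Recovery $15,530; North Advocacy $13,010. Sum = $91,290.
Difference $91,300 − $91,290 = +$10 applied to largest clients served (Hillcrest Mentoring): Hillcrest Mentoring becomes $22,440.

Pioneer Nutrition: $18,120 | Hillcrest Mentoring: $22,440 | Lakeview Youth: $22,200 | Meridian Recovery: $15,530 | North Advocacy: $13,010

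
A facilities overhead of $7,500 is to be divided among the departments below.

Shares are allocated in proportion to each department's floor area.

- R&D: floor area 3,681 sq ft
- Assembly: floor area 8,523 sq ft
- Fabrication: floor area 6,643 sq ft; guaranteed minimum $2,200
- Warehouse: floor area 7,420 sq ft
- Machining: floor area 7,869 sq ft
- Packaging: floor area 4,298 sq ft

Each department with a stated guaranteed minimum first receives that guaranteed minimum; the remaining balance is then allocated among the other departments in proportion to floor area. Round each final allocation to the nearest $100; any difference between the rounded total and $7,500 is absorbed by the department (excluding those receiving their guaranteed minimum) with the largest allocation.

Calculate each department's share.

Guaranteed amounts: Fabrication $2,200. Balance $5,300.
Balance split over remaining floor area 31,791: R&D 613.67 → $600; Assembly 1,420.90 → $1,400; Warehouse 1,237.02 → $1,200; Machining 1,311.87 → $1,300; Packaging 716.54 → $700.
Rounding difference +$100 applied to Assembly → $1,500.

R&D: $600 | Assembly: $1,500 | Fabrication: $2,200 | Warehouse: $1,200 | Machining: $1,300 | Packaging: $700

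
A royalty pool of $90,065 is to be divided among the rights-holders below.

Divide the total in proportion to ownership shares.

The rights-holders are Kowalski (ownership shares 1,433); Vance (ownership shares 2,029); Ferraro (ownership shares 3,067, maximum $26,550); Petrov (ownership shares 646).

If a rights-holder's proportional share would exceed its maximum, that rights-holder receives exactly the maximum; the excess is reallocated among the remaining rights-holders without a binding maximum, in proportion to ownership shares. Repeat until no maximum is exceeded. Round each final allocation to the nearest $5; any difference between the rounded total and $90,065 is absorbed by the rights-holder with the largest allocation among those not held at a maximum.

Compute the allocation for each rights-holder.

Kowalski: $22,155 | Vance: $31,370 | Ferraro: $26,550 | Petrov: $9,990

Total ownership shares = 7,175.
Proportional shares (ignoring caps): Kowalski 17,987.89; Vance 25,469.25; Ferraro 38,498.86; Petrov 8,108.99.
Capped: Ferraro ($26,550); balance $63,515 reallocated over remaining ownership shares 4,108.
Remaining shares: Kowalski 22,156.04 → $22,155; Vance 31,370.97 → $31,370; Petrov 9,988.00 → $9,990.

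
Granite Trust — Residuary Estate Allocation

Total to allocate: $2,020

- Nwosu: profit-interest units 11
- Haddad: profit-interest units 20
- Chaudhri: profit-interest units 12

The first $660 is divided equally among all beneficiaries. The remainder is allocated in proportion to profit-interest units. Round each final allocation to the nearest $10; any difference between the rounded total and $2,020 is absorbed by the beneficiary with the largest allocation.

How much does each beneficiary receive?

Nwosu: $570 | Haddad: $850 | Chaudhri: $600

Equal tier: $660 ÷ 3 = $220 apiece.
Remainder $1,360 by profit-interest units (total 43): Nwosu 347.91 → $350; Haddad 632.56 → $630; Chaudhri 379.53 → $380.
Totals: Nwosu $220 + $350 = $570; Haddad $220 + $630 = $850; Chaudhri $220 + $380 = $600.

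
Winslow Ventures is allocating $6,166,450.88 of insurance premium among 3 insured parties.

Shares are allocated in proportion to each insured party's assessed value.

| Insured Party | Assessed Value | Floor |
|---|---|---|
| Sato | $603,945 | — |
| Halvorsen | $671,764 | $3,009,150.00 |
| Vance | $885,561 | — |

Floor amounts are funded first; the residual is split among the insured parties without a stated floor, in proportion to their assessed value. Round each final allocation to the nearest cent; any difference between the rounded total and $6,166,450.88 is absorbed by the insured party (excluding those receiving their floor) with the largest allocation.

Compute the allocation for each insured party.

Sato: $1,280,180.19 | Halvorsen: $3,009,150.00 | Vance: $1,877,120.69

Minimums first: Halvorsen $3,009,150.00. Balance $3,157,300.88.
Balance split over remaining assessed value 1,489,506: Sato 1,280,180.1940 → $1,280,180.19; Vance 1,877,120.6860 → $1,877,120.69.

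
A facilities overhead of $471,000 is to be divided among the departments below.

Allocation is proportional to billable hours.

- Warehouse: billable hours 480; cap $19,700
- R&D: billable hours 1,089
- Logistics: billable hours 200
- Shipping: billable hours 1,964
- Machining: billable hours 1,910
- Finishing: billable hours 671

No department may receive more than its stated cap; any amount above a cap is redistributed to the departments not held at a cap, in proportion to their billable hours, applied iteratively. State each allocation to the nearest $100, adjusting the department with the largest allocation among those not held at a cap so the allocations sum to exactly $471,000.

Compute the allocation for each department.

Billable hours total: 6,314.
Pro-rata shares before constraints: Warehouse 35,806.15; R&D 81,235.19; Logistics 14,919.23; Shipping 146,506.81; Machining 142,478.62; Finishing 50,054.01.
Held at cap: Warehouse ($19,700); remaining pool $451,300 reallocated over remaining billable hours 5,834.
Redistributed shares: R&D 84,241.64 → $84,200; Logistics 15,471.37 → $15,500; Shipping 151,928.90 → $151,900; Machining 147,751.63 → $147,800; Finishing 51,906.46 → $51,900.

Warehouse: $19,700; R&D: $84,200; Logistics: $15,500; Shipping: $151,900; Machining: $147,800; Finishing: $51,900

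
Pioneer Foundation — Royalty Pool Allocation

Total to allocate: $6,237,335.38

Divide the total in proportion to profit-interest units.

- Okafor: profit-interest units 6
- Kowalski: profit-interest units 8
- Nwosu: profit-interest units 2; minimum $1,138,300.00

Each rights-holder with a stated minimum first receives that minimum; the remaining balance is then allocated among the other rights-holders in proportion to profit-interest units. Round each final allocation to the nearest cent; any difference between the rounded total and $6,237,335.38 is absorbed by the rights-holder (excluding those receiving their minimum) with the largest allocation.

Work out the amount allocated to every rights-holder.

Fund the minimums — Nwosu $1,138,300.00. Residual $5,099,035.38.
Residual split over remaining profit-interest units 14: Okafor 2,185,300.8771 → $2,185,300.88; Kowalski 2,913,734.5029 → $2,913,734.50.

Okafor: $2,185,300.88 · Kowalski: $2,913,734.50 · Nwosu: $1,138,300.00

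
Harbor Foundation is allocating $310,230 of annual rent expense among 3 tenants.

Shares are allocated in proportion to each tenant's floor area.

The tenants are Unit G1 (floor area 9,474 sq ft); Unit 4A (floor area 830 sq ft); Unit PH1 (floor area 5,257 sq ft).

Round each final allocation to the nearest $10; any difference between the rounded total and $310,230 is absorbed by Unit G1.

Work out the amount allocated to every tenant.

Total floor area = 15,561.
Raw shares: Unit G1 9,474/15,561 × $310,230 = 188,877.26; Unit 4A 830/15,561 × $310,230 = 16,547.19; Unit PH1 5,257/15,561 × $310,230 = 104,805.55.
At nearest $10: Unit G1 $188,880; Unit 4A $16,550; Unit PH1 $104,810. Sum = $310,240.
Difference $310,230 − $310,240 = −$10 applied to Unit G1: Unit G1 becomes $188,870.

Unit G1: $188,870; Unit 4A: $16,550; Unit PH1: $104,810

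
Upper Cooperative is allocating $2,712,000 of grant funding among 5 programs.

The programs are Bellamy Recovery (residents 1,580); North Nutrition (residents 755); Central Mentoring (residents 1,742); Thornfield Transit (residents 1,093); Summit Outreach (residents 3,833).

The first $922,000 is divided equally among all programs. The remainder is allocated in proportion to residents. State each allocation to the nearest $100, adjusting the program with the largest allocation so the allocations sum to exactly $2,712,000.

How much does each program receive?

Bellamy Recovery: $498,500; North Nutrition: $334,500; Central Mentoring: $530,700; Thornfield Transit: $401,700; Summit Outreach: $946,600

First tranche $922,000 split equally: $184,400 each.
Remainder $1,790,000 by residents (total 9,003): Bellamy Recovery 314,139.73 → $314,100; North Nutrition 150,111.07 → $150,100; Central Mentoring 346,348.99 → $346,300; Thornfield Transit 217,313.12 → $217,300; Summit Outreach 762,087.08 → $762,100.
Rounding difference +$100 on remainder applied to Summit Outreach.
Totals: Bellamy Recovery $184,400 + $314,100 = $498,500; North Nutrition $184,400 + $150,100 = $334,500; Central Mentoring $184,400 + $346,300 = $530,700; Thornfield Transit $184,400 + $217,300 = $401,700; Summit Outreach $184,400 + $762,200 = $946,600.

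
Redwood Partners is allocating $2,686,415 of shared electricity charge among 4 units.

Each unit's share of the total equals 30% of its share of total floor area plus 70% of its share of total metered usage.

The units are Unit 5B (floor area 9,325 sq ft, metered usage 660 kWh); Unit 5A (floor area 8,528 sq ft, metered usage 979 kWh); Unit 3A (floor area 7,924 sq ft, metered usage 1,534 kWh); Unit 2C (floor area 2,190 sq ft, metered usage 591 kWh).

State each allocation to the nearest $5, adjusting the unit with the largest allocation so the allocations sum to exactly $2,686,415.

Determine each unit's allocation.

Unit 5B: $598,455; Unit 5A: $734,860; Unit 3A: $994,730; Unit 2C: $358,370

Floor area total 27,967; metered usage total 3,764.
Combined weights (30% floor area + 70% metered usage): Unit 5B 0.2228; Unit 5A 0.2735; Unit 3A 0.3703; Unit 2C 0.1334.
Unrounded shares: Unit 5B 598,453.66; Unit 5A 734,858.60; Unit 3A 994,730.57; Unit 2C 358,372.18.
After rounding ($5): Unit 5B $598,455; Unit 5A $734,860; Unit 3A $994,730; Unit 2C $358,370. Sum = $2,686,415.
Sum already equals the total — no adjustment.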